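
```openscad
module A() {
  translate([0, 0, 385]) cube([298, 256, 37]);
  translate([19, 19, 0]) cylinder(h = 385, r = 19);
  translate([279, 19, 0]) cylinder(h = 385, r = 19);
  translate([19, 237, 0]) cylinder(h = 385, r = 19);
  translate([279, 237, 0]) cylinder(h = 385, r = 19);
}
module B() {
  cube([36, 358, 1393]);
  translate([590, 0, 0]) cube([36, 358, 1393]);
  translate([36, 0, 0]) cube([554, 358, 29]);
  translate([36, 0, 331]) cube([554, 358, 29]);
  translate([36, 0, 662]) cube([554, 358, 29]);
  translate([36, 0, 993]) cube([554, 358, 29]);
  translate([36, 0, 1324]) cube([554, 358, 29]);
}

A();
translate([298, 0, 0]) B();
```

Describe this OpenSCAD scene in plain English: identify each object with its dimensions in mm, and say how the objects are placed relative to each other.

A is a simple wooden stool: a rectangular seat 298 mm (x) by 256 mm (y), 37 mm thick, top face at z = 422 mm, on four round legs, each 38 mm in diameter. The legs rest on z = 0, each leg's axis is inset half a diameter from the nearest pair of seat edges (so the leg's bounding box is flush with the corner).

B is a bookshelf 626 mm wide overall, 358 mm deep and 1393 mm tall. The two sides are 36 mm thick vertical panels. 5 horizontal shelves of 29 mm thickness span between the inner faces of the sides; the lowest shelf sits on the floor and shelves are stacked with a clear vertical gap of 302 mm between each pair.

The bookshelf is against the stool's +x side, with their −y faces flush.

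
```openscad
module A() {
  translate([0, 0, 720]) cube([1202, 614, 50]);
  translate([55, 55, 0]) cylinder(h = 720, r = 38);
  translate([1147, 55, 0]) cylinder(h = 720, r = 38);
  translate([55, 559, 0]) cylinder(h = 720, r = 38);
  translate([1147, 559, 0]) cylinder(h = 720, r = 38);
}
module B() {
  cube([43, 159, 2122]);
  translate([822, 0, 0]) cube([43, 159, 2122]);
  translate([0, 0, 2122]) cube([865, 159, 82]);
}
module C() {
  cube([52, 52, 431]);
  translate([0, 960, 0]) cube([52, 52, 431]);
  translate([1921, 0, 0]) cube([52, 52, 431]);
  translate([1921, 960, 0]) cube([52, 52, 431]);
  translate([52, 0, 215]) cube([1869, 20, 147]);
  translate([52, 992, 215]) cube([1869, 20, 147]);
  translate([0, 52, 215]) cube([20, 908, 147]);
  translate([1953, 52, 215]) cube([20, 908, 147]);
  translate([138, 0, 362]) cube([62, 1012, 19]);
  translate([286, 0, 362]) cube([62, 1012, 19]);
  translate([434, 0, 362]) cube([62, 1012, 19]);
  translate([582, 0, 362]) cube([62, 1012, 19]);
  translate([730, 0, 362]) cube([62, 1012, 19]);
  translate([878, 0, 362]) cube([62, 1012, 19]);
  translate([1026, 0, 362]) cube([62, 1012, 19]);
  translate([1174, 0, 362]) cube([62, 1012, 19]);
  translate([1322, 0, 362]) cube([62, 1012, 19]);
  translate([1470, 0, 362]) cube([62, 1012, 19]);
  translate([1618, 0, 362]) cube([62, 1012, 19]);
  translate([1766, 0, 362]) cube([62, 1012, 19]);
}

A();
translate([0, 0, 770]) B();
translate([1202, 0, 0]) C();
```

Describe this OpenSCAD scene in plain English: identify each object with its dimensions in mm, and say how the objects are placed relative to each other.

A is a table: top 1202 mm (x) × 614 mm (y), 50 mm thick, upper face at z = 770 mm, on four round legs of 76 mm diameter, each leg's bounding box inset 17 mm from the nearest pair of top edges, running from z = 0 to the bottom of the top.

B is a door frame. The clear opening is 779 mm wide and 2122 mm high. Two 43 mm wide jambs, 159 mm deep, stand either side of the opening from the floor to the top of the opening. A 82 mm thick head sits across the top of both jambs, spanning the full outside width of the frame.

C is a bed frame 1973 mm long (x) by 1012 mm wide (y). Four 52×52 mm corner posts, 431 mm tall, at the corners of the footprint. Four rails of 20 mm thickness and 147 mm height run between adjacent posts with their undersides at z = 215 mm, their outer faces flush with the outside of the frame (the two x-running rails run between the posts' inner faces; the two y-running rails run between the posts' inner faces). 12 slats, each 62 mm wide (x) and 19 mm thick, lie across the top of the two x-running rails, running the full 1012 mm width of the frame in y; the slats are evenly spaced along x between the inner faces of the end posts with equal gaps (rounded down to the nearest mm) at the −x end and between each pair — any rounding remainder accumulates at the +x end.

The door frame is on top of the table. The bed frame is against the table's +x side, with their −y faces flush.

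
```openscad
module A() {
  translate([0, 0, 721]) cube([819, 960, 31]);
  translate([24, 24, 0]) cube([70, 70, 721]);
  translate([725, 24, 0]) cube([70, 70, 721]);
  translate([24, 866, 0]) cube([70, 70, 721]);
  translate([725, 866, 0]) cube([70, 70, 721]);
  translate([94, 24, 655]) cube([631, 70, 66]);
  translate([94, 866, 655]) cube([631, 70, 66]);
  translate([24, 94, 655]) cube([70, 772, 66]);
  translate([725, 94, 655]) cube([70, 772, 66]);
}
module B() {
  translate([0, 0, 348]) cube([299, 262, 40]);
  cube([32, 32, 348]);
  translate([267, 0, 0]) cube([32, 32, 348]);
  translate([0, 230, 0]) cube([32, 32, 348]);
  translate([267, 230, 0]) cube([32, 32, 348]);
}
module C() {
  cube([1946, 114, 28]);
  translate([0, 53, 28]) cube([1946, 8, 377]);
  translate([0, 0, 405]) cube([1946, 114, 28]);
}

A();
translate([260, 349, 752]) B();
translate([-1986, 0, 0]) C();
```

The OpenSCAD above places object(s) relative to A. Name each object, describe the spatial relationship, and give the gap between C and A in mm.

The I-beam's nearest face is 40 mm from the table's −x face.

A is a table. B is a stool. C is an I-beam. The stool is on top of the table, centred. The I-beam is on the floor beside the table on its −x side. The gap between the I-beam and the table is 40 mm.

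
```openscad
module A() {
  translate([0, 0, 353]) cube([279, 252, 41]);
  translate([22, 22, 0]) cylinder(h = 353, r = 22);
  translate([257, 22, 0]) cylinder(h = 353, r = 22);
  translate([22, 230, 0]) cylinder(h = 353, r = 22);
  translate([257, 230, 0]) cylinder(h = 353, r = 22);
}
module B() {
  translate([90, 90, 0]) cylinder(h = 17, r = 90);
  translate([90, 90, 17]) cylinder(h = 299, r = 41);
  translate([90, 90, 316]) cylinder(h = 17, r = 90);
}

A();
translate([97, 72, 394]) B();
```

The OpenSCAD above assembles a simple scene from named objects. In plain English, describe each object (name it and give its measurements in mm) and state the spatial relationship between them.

A is a four-legged stool. The seat is a 279×252×41 mm slab whose top surface is at z = 394 mm; four round legs, each 44 mm in diameter, run from the floor (z = 0) to the underside of the seat, each leg's axis is inset half a diameter from the nearest pair of seat edges (so the leg's bounding box is flush with the corner).

B is a spool: two coaxial disc flanges of radius 90 mm and thickness 17 mm, joined by a core cylinder of radius 41 mm and height 299 mm. The lower flange rests on z = 0 and the three cylinders share a vertical axis.

The spool is on top of the stool.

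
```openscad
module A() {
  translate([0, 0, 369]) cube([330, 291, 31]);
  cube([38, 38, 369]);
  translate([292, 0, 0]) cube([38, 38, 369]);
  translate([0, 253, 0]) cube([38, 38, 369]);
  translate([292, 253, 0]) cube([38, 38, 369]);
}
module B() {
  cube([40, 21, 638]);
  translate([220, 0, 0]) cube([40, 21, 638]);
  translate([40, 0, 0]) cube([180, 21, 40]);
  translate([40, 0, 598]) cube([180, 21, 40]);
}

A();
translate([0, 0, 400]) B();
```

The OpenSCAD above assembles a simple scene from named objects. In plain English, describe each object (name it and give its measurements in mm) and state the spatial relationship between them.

A is a simple wooden stool: a rectangular seat 330 mm (x) by 291 mm (y), 31 mm thick, top face at z = 400 mm, on four square legs, each 38×38 mm in cross-section. The legs rest on z = 0, each flush with a corner of the seat.

B is a rectangular picture frame lying in the x–z plane (depth along y). The opening is 180 mm wide (x) by 558 mm tall (z), surrounded by a border 40 mm wide on all four sides. The frame is 21 mm deep and is made of two full-height vertical stiles with two horizontal rails fitted between them.

The picture frame is on top of the stool.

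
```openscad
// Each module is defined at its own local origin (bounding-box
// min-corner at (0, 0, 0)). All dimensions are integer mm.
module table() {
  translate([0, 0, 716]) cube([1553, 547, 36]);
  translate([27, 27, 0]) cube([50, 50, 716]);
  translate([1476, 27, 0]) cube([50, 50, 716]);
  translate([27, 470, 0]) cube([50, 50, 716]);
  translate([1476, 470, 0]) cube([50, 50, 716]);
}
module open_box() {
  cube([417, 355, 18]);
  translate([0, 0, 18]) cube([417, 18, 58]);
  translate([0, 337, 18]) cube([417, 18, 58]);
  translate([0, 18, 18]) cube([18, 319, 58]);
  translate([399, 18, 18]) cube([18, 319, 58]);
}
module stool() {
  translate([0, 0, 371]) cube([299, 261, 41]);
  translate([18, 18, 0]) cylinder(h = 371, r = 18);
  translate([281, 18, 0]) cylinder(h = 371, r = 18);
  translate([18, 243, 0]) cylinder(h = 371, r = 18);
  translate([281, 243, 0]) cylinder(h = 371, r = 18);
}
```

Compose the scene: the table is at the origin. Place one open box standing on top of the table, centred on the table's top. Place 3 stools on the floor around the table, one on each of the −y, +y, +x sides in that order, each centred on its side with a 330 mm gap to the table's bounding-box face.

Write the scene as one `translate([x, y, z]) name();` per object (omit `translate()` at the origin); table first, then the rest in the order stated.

table();
translate([568, 96, 752]) open_box();
translate([627, -591, 0]) stool();
translate([627, 877, 0]) stool();
translate([1883, 143, 0]) stool();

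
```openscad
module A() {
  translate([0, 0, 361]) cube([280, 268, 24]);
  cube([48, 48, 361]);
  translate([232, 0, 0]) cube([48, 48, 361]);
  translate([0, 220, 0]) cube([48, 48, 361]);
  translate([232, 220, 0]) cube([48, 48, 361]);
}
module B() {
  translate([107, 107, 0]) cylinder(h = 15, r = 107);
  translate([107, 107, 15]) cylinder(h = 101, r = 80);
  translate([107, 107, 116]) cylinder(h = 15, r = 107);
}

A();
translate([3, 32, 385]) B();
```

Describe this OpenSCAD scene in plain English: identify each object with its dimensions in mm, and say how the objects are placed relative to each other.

A is a four-legged stool. The seat is 280×268 mm, 24 mm thick, top at z = 385 mm. It stands on four square legs, each 48×48 mm in cross-section, from z = 0 to the seat underside, each flush with a corner of the seat.

B is a spool: two coaxial disc flanges of radius 107 mm and thickness 15 mm, joined by a core cylinder of radius 80 mm and height 101 mm. The lower flange rests on z = 0 and the three cylinders share a vertical axis.

The spool is on top of the stool.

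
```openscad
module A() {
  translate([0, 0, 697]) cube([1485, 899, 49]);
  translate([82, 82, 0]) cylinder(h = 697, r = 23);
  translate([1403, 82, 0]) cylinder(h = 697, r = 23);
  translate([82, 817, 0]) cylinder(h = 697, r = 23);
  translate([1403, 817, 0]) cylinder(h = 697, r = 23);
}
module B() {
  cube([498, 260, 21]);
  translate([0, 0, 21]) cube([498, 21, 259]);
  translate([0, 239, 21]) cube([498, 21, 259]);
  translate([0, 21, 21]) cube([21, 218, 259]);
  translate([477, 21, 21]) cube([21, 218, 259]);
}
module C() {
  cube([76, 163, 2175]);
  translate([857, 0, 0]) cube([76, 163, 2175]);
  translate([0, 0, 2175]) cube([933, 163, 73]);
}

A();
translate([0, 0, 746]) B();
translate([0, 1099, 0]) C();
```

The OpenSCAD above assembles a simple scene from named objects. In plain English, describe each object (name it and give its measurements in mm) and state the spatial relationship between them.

A is a table with a 1485×899 mm rectangular top, 49 mm thick, top surface at z = 746 mm, supported by four round legs of 46 mm diameter, each leg's bounding box inset 59 mm from the nearest pair of top edges, running from the floor.

B is an open-topped rectangular box: outside dimensions 498×260×280 mm, with a uniform wall and base thickness of 21 mm. The base is a full 498×260 slab on the floor; four walls sit on top of the base. The front and back walls (the −y and +y sides) span the full width; the two side walls fit between them.

C is a door frame. The clear opening is 781 mm wide and 2175 mm high. Two 76 mm wide jambs, 163 mm deep, stand either side of the opening from the floor to the top of the opening. A 73 mm thick head sits across the top of both jambs, spanning the full outside width of the frame.

The open box is on top of the table. The door frame is on the floor beside the table on its +y side.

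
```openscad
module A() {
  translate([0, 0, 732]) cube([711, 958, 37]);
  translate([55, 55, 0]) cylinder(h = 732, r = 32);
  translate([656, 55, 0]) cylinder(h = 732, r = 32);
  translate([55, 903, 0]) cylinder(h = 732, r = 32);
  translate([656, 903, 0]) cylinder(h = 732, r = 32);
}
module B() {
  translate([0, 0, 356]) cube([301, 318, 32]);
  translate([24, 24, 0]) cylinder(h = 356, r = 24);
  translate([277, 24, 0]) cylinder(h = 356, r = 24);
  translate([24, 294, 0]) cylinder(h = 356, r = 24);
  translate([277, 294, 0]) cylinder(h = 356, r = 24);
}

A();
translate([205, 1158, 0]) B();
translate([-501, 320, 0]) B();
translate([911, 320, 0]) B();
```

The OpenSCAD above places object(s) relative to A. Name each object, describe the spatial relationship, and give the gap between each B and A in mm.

Each stool's nearest face is 200 mm from the table's bounding box.

A is a table. B is a stool. Three stools sit around the table at the +y, −x, +x sides. The gap between each stool and the table is 200 mm.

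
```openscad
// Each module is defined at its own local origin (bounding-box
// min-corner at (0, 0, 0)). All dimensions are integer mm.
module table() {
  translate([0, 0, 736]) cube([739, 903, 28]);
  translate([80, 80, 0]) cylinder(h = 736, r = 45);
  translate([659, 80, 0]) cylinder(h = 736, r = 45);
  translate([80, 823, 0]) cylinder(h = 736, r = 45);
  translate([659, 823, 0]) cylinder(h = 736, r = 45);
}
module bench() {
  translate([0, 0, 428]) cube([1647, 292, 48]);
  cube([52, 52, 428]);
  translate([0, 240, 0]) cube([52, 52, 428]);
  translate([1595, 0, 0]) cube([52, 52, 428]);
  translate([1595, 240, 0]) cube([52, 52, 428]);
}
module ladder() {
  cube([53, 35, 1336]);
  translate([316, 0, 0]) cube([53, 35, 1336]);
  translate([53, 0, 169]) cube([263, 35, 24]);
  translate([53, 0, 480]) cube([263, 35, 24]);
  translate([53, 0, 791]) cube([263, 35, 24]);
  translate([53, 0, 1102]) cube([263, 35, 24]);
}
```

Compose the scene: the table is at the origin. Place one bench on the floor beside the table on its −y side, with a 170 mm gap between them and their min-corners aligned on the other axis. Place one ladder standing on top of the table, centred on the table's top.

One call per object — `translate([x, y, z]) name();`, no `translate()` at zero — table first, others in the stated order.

table();
translate([0, -462, 0]) bench();
translate([185, 434, 764]) ladder();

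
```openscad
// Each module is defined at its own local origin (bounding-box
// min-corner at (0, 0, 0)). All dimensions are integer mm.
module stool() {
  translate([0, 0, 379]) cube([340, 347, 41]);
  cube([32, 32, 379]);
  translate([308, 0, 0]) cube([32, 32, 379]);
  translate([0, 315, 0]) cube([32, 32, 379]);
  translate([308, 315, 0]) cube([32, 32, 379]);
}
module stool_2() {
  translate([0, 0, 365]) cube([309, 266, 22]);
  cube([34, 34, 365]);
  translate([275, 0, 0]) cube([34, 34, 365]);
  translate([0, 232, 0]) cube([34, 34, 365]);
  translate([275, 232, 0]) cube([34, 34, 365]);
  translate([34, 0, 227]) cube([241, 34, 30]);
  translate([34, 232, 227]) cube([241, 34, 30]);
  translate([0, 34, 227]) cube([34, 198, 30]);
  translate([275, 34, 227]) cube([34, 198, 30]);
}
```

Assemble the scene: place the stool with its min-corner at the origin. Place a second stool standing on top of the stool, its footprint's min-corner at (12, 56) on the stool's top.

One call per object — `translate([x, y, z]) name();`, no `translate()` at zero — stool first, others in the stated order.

stool();
translate([12, 56, 420]) stool_2();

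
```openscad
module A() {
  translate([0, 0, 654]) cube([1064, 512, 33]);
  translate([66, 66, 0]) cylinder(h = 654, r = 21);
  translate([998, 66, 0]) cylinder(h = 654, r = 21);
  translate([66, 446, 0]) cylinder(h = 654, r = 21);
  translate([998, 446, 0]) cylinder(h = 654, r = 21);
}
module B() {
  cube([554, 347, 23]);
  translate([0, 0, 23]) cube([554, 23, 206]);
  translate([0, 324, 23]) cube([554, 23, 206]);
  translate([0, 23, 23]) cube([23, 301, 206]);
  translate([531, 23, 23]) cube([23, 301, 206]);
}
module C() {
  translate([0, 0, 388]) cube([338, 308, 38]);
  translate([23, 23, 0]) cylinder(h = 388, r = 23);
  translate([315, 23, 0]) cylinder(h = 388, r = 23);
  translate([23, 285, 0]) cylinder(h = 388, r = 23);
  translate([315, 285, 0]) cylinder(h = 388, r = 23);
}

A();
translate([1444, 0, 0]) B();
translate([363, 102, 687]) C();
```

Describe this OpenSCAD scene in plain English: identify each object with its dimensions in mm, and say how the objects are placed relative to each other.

A is a rectangular dining table. The top is 1064×512×33 mm with its upper surface at z = 687 mm. It stands on four round legs of 42 mm diameter, each leg's bounding box inset 45 mm from the nearest pair of top edges, running from the floor to the underside of the top.

B is an open storage box with external size 554×347×229 mm and wall thickness 23 mm (the base is also 23 mm thick). The base covers the whole footprint; the four walls stand on the base, with the y-facing walls full-width and the x-facing walls fitting between their inner faces.

C is a four-legged stool. The seat is 338×308 mm, 38 mm thick, top at z = 426 mm. It stands on four round legs, each 46 mm in diameter, from z = 0 to the seat underside, each leg's axis is inset half a diameter from the nearest pair of seat edges (so the leg's bounding box is flush with the corner).

The open box is on the floor beside the table on its +x side. The stool is on top of the table, centred.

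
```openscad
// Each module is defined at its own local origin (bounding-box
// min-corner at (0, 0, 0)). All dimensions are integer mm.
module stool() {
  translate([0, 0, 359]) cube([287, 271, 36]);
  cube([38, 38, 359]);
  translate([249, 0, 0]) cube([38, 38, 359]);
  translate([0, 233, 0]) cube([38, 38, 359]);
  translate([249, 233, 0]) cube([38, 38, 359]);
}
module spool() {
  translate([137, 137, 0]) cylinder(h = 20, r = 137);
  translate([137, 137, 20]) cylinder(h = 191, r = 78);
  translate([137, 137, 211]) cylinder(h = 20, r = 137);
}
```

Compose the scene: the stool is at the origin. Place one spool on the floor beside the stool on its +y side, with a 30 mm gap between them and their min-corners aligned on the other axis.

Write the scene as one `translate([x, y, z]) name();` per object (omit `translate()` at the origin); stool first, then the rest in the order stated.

stool();
translate([0, 301, 0]) spool();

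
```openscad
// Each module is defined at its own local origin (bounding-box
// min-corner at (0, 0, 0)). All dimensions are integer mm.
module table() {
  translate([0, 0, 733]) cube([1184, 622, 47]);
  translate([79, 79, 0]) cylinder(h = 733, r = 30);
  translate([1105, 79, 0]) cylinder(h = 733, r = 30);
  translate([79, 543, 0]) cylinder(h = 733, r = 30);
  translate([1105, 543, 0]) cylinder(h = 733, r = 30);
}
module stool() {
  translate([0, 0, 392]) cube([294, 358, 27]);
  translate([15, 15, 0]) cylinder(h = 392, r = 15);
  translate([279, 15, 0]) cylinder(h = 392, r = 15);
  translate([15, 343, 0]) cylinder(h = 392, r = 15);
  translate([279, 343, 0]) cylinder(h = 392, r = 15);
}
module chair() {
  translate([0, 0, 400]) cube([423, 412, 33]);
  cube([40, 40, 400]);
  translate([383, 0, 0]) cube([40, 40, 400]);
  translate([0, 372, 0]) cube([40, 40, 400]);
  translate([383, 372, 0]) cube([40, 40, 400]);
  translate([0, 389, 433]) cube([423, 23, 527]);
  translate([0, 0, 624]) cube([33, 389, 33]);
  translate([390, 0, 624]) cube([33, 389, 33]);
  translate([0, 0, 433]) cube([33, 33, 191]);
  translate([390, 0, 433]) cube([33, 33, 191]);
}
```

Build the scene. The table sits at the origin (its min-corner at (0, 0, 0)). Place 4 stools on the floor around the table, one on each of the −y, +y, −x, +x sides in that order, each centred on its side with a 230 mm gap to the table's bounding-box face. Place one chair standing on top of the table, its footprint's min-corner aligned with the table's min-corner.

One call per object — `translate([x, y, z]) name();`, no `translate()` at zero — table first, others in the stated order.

table();
translate([445, -588, 0]) stool();
translate([445, 852, 0]) stool();
translate([-524, 132, 0]) stool();
translate([1414, 132, 0]) stool();
translate([0, 0, 780]) chair();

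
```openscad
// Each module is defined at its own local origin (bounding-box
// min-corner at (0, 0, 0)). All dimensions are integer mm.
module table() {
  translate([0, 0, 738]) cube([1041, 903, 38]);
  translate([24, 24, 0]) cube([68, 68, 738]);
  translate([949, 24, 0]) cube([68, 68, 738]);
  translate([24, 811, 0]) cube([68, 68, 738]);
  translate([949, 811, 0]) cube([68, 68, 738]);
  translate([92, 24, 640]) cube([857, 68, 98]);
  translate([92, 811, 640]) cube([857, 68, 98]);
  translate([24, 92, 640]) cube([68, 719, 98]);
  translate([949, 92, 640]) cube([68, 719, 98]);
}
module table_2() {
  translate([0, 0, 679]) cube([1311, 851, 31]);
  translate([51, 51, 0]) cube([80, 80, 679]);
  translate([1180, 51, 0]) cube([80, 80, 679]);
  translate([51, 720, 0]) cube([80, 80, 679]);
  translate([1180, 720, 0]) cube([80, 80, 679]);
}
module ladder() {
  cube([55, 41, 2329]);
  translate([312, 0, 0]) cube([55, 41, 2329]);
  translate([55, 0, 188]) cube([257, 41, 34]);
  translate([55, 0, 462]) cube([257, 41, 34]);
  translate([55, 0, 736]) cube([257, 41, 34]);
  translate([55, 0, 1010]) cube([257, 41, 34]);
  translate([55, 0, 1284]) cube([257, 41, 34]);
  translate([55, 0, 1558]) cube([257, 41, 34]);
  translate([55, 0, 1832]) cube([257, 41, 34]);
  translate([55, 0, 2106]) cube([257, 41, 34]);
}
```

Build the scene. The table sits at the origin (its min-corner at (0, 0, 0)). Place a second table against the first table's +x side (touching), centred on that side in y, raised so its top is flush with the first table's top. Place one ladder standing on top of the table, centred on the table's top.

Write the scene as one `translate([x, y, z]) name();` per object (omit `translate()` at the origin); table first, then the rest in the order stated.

table();
translate([1041, 26, 66]) table_2();
translate([337, 431, 776]) ladder();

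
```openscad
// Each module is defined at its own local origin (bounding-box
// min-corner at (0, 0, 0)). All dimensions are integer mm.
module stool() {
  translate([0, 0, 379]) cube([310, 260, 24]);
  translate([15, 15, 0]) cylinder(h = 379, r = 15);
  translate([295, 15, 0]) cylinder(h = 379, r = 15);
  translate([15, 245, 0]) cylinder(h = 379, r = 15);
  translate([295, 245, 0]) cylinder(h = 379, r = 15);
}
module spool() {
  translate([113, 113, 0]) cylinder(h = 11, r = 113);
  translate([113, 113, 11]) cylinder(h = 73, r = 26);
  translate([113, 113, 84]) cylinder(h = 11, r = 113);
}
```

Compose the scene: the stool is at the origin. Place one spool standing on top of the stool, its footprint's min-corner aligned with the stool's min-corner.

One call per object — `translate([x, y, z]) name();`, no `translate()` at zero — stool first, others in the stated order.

stool();
translate([0, 0, 403]) spool();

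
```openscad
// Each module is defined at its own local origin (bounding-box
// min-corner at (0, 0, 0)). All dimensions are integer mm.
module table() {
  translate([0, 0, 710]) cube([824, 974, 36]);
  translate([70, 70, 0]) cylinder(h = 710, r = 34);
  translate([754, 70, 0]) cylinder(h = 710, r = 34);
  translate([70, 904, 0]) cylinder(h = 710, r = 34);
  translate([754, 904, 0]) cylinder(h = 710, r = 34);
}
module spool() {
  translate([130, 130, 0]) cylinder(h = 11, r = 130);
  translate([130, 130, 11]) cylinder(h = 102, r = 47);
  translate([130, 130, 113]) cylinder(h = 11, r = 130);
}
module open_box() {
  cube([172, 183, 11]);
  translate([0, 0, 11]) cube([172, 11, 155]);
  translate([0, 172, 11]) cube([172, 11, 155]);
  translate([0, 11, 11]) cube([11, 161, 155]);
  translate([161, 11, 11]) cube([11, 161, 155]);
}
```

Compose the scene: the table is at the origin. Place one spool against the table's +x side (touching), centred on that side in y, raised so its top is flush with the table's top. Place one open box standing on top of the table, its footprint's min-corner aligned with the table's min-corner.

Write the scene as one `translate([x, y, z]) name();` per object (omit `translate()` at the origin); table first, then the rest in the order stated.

table();
translate([824, 357, 622]) spool();
translate([0, 0, 746]) open_box();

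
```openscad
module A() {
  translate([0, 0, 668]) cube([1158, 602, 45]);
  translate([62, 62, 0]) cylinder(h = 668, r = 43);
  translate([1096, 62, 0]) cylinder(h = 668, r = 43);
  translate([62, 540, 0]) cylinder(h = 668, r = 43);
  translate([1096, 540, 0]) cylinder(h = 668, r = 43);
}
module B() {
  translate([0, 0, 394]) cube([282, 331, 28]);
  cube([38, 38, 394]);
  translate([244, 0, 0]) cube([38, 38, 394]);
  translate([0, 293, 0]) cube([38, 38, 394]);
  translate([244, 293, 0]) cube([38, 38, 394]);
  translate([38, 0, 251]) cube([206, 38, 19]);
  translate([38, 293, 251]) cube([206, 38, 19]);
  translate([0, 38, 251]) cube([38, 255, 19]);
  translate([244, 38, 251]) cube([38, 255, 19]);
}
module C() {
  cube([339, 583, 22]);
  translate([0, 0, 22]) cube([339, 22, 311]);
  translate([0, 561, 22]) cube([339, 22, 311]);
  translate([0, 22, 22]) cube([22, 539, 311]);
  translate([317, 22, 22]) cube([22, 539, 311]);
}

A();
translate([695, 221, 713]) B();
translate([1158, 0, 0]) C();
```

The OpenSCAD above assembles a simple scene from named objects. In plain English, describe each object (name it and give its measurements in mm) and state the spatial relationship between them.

A is a table: top 1158 mm (x) × 602 mm (y), 45 mm thick, upper face at z = 713 mm, on four round legs of 86 mm diameter, each leg's bounding box inset 19 mm from the nearest pair of top edges, running from z = 0 to the bottom of the top.

B is a four-legged stool. The seat is 282×331 mm, 28 mm thick, top at z = 422 mm. It stands on four square legs, each 38×38 mm in cross-section, from z = 0 to the seat underside, each flush with a corner of the seat. Four stretchers, 38 mm wide and 19 mm tall, connect adjacent legs with their undersides at z = 251 mm, each running between the inner faces of the legs it joins and aligned with the legs' outer faces on the other axis.

C is an open storage box with external size 339×583×333 mm and wall thickness 22 mm (the base is also 22 mm thick). The base covers the whole footprint; the four walls stand on the base, with the y-facing walls full-width and the x-facing walls fitting between their inner faces.

The stool is on top of the table. The open box is against the table's +x side, with their −y faces flush.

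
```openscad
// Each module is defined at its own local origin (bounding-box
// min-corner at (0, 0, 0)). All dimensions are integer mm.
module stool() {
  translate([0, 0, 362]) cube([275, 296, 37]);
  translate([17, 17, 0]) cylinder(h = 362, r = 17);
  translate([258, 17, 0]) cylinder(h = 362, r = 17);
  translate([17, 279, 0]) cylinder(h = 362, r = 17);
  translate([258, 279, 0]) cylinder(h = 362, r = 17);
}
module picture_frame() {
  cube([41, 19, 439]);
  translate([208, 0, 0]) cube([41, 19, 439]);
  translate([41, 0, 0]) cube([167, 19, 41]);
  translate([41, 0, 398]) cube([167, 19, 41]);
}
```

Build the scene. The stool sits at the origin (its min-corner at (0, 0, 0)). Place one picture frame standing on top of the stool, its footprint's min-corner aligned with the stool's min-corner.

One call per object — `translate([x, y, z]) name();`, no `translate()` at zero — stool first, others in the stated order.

stool();
translate([0, 0, 399]) picture_frame();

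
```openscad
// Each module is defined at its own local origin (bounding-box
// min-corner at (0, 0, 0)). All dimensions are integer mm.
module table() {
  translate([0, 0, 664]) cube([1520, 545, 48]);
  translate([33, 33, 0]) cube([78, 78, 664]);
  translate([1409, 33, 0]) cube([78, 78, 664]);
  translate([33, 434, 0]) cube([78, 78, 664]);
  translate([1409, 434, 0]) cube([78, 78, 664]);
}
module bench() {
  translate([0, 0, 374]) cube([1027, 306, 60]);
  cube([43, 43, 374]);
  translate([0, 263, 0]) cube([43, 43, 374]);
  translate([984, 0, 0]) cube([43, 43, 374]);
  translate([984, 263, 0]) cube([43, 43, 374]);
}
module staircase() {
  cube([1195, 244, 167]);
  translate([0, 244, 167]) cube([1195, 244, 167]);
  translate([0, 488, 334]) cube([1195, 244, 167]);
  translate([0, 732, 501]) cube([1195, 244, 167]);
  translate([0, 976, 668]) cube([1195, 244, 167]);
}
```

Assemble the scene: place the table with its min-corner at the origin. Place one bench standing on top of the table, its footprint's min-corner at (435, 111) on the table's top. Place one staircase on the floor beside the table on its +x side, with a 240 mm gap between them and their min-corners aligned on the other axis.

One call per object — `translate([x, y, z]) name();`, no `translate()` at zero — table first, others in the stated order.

table();
translate([435, 111, 712]) bench();
translate([1760, 0, 0]) staircase();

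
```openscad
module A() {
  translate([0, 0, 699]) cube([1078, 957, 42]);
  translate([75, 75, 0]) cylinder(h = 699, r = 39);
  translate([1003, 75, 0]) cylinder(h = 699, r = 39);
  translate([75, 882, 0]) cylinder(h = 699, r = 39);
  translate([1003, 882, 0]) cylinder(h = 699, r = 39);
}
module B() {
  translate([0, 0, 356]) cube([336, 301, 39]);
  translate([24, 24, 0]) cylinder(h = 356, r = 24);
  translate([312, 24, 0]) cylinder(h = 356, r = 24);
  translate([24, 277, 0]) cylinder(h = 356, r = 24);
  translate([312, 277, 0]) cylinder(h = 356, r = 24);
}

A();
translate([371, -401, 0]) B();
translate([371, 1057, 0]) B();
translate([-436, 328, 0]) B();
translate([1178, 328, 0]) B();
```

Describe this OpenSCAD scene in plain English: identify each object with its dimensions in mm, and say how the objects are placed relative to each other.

A is a table with a 1078×957 mm rectangular top, 42 mm thick, top surface at z = 741 mm, supported by four round legs of 78 mm diameter, each leg's bounding box inset 36 mm from the nearest pair of top edges, running from the floor.

B is a four-legged stool. The seat is a 336×301×39 mm slab whose top surface is at z = 395 mm; four round legs, each 48 mm in diameter, run from the floor (z = 0) to the underside of the seat, each leg's axis is inset half a diameter from the nearest pair of seat edges (so the leg's bounding box is flush with the corner).

Four stools sit around the table at the −y, +y, −x, +x sides.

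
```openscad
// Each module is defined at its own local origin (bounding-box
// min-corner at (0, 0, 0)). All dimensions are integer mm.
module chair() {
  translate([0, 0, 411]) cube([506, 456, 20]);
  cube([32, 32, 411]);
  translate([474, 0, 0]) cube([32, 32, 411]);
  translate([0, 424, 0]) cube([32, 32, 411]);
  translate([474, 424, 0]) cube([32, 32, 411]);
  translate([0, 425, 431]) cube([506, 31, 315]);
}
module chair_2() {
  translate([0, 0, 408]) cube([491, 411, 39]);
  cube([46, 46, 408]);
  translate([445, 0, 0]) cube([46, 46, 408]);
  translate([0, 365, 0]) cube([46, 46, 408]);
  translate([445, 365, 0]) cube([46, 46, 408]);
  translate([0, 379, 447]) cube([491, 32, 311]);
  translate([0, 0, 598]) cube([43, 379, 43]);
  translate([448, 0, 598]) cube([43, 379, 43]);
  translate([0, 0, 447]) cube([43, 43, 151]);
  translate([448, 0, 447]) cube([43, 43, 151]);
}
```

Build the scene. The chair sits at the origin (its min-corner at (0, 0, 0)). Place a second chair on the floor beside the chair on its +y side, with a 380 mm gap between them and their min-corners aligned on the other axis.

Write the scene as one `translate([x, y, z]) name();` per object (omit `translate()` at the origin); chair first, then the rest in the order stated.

chair();
translate([0, 836, 0]) chair_2();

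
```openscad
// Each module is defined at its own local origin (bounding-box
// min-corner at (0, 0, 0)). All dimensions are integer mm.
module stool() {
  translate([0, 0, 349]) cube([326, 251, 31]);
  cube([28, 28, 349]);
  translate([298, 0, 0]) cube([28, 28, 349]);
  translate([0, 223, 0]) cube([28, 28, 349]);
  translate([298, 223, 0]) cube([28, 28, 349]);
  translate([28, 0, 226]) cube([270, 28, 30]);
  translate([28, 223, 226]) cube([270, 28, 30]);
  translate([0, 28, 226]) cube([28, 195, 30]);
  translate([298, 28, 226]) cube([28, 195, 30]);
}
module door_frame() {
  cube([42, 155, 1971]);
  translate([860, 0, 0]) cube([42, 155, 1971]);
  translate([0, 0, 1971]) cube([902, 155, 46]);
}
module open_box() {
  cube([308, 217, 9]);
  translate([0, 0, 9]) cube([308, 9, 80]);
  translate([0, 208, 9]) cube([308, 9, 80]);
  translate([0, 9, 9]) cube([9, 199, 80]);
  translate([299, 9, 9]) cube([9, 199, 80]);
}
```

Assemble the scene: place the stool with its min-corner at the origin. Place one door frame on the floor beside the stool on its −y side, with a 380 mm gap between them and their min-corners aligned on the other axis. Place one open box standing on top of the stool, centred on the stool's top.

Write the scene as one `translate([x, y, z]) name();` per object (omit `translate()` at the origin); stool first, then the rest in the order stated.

stool();
translate([0, -535, 0]) door_frame();
translate([9, 17, 380]) open_box();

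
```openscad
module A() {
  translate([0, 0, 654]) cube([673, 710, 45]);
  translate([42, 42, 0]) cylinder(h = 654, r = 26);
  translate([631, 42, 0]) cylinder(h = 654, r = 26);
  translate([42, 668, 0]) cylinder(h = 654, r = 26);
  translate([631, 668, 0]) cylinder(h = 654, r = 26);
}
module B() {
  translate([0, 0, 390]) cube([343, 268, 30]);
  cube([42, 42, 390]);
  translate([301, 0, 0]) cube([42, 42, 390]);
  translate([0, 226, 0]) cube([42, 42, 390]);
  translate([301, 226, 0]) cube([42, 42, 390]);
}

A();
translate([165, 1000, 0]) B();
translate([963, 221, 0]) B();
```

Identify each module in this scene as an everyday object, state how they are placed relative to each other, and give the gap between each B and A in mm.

Each stool's nearest face is 290 mm from the table's bounding box.

A is a table. B is a stool. Two stools sit around the table at the +y, +x sides. The gap between each stool and the table is 290 mm.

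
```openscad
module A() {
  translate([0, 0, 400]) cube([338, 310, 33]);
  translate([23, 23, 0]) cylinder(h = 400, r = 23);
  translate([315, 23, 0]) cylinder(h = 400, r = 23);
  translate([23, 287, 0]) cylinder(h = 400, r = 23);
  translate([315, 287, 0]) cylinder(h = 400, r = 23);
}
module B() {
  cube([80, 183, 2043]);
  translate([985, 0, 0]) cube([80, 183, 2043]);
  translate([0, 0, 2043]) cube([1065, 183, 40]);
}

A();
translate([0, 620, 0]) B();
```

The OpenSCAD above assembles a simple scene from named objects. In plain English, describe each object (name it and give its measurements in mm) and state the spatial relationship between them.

A is a simple wooden stool: a rectangular seat 338 mm (x) by 310 mm (y), 33 mm thick, top face at z = 433 mm, on four round legs, each 46 mm in diameter. The legs rest on z = 0, each leg's axis is inset half a diameter from the nearest pair of seat edges (so the leg's bounding box is flush with the corner).

B is a rectangular door frame: two vertical jambs of 80×183 mm section, 2043 mm tall, with a clear opening 905 mm wide between their inner faces. A header 40 mm tall and 183 mm deep lies on top of the jambs and spans the full outside width.

The door frame is on the floor beside the stool on its +y side.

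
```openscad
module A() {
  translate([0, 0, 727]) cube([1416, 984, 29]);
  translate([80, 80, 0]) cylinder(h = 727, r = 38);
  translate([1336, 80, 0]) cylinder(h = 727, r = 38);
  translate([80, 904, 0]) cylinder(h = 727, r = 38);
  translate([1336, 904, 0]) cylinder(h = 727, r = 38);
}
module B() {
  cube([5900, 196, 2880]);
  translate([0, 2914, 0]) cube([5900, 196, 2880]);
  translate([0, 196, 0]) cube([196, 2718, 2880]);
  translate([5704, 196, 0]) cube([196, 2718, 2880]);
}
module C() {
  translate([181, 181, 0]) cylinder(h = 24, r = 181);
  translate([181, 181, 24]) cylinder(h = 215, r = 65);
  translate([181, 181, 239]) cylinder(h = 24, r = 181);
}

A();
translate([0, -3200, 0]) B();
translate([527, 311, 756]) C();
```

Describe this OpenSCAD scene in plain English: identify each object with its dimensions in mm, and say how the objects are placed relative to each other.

A is a table with a 1416×984 mm rectangular top, 29 mm thick, top surface at z = 756 mm, supported by four round legs of 76 mm diameter, each leg's bounding box inset 42 mm from the nearest pair of top edges, running from the floor.

B is a box-shaped house frame (walls only): outside footprint 5900×3110 mm, wall height 2880 mm, wall thickness 196 mm. The two y-facing walls run the full x-width; the two x-facing walls fit between the inner faces of the y-facing walls.

C is a spool: two coaxial disc flanges of radius 181 mm and thickness 24 mm, joined by a core cylinder of radius 65 mm and height 215 mm. The lower flange rests on z = 0 and the three cylinders share a vertical axis.

The house frame is on the floor beside the table on its −y side. The spool is on top of the table, centred.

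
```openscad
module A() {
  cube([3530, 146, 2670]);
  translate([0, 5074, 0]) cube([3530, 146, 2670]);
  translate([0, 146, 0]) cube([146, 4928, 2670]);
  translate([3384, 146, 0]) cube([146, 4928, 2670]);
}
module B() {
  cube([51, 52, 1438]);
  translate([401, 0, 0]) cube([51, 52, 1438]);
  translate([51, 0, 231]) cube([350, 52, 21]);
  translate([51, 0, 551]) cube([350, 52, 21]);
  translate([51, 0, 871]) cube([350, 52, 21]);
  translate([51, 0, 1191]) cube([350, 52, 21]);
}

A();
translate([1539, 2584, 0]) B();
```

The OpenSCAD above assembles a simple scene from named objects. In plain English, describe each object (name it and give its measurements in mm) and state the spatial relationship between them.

A is the wall frame of a small rectangular building: four walls, each 2670 mm tall and 146 mm thick, enclosing a footprint 3530 mm (x) by 5220 mm (y) outside-to-outside, with no floor or roof. The front and back walls (the −y and +y sides) span the full width; the two side walls fit between them.

B is a wooden ladder with two side rails of 51×52 mm section and 1438 mm height, set 452 mm apart overall. Between them run 4 rectangular rungs (52 mm deep, 21 mm thick), front faces flush with the rails' −y face. The bottom of the first rung is 231 mm above the floor and each subsequent rung is 320 mm higher than the one below.

The ladder sits inside the house frame, centred.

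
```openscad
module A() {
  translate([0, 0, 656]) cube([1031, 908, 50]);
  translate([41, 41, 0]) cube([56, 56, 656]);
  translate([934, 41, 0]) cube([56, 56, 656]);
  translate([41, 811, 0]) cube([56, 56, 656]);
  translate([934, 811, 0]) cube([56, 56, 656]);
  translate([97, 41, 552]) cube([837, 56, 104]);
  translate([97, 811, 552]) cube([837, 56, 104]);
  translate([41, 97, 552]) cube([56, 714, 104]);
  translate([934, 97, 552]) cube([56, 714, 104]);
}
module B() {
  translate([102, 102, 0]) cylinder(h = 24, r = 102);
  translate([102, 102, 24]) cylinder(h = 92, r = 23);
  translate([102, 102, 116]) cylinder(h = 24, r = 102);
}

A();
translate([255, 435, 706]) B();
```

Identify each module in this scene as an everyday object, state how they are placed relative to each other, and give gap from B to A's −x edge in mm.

The spool's min-x is at 255; the table's min-x is 0; gap = 255 mm.

A is a table. B is a spool. The spool is on top of the table. The gap from the spool to the table's −x edge is 255 mm.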